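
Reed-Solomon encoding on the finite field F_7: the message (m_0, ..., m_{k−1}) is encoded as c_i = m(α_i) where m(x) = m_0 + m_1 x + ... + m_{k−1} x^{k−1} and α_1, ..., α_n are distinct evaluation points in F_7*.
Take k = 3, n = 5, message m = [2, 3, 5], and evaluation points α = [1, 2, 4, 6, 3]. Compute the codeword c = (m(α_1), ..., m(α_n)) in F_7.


c = [3, 0, 3, 4, 0]

Message polynomial: m(x) = 2 + 3·x + 5·x^2 (mod 7).
For each evaluation point α_i, compute m(α_i) mod 7:
  α_1 = 1: Horner steps 5 → 1 → 3, so m(1) = 3.
  α_2 = 2: Horner steps 5 → 6 → 0, so m(2) = 0.
  α_3 = 4: Horner steps 5 → 2 → 3, so m(4) = 3.
  α_4 = 6: Horner steps 5 → 5 → 4, so m(6) = 4.
  α_5 = 3: Horner steps 5 → 4 → 0, so m(3) = 0.
Codeword c = [3, 0, 3, 4, 0] ∈ F_7^5.


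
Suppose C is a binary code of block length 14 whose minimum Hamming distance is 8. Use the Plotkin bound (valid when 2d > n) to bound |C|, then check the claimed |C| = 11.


Plotkin bound M ≤ 8; given |C| = 11 > bound (violated).

Check applicability: 2d = 16, n = 14.
2d − n = 2 > 0, so Plotkin applies.
Compute d/(2d−n) = 8/2 ≈ 4.0000.
⌊d/(2d−n)⌋ = 4.
Plotkin bound: M ≤ 2·4 = 8.
Given |C| = 11, check: VIOLATED.
This |C| is above the Plotkin bound, so no binary code with n = 14, d = 8 and 11 codewords exists.


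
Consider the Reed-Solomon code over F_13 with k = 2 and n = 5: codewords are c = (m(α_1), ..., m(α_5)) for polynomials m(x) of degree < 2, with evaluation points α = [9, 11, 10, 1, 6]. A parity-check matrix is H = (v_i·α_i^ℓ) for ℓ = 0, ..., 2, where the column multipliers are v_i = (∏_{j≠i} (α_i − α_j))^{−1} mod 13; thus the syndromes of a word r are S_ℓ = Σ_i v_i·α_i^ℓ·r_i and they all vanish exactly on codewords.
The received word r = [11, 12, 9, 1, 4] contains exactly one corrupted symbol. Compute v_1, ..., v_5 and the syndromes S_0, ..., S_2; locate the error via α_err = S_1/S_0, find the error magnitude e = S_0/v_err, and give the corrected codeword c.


S = (2, 9, 8), error at position 2, error magnitude e = 5, c = [11, 7, 9, 1, 4].

Step 1: column multipliers v_i = (∏_{j≠i}(α_i − α_j))^{−1} mod 13.
  i = 1 (α = 9): (9−11)(9−10)(9−1)(9−6) = (−2)·(−1)·8·3 = 48 ≡ 9, so v_1 = 9^{−1} = 3 (mod 13).
  i = 2 (α = 11): (11−9)(11−10)(11−1)(11−6) = 2·1·10·5 = 100 ≡ 9, so v_2 = 9^{−1} = 3 (mod 13).
  i = 3 (α = 10): (10−9)(10−11)(10−1)(10−6) = 1·(−1)·9·4 = −36 ≡ 3, so v_3 = 3^{−1} = 9 (mod 13).
  i = 4 (α = 1): (1−9)(1−11)(1−10)(1−6) = (−8)·(−10)·(−9)·(−5) = 3600 ≡ 12, so v_4 = 12^{−1} = 12 (mod 13).
  i = 5 (α = 6): (6−9)(6−11)(6−10)(6−1) = (−3)·(−5)·(−4)·5 = −300 ≡ 12, so v_5 = 12^{−1} = 12 (mod 13).
  v = [3, 3, 9, 12, 12].
Step 2: syndromes of r = [11, 12, 9, 1, 4] (all sums mod 13).
  S_0 = Σ v_i r_i = 3·11 + 3·12 + 9·9 + 12·1 + 12·4 = 210 ≡ 2.
  S_1 = Σ v_i α_i r_i = 3·9·11 + 3·11·12 + 9·10·9 + 12·1·1 + 12·6·4 = 1803 ≡ 9.
  α_i^2 mod 13 = [3, 4, 9, 1, 10].
  S_2 = Σ v_i α_i^2 r_i = 3·3·11 + 3·4·12 + 9·9·9 + 12·1·1 + 12·10·4 = 1464 ≡ 8.
  S = (2, 9, 8) ≠ 0, so r is not a codeword (an error is present).
Step 3: locate the error. For a single error e at position i, S_ℓ = v_i·e·α_i^ℓ, so α_err = S_1/S_0.
  S_0^{−1} = 2^{−1} = 7 (mod 13), so α_err = 9·7 = 63 ≡ 11 = α_2. Error position i = 2.
  Consistency check: S_2/S_1 = 8·3 = 24 ≡ 11 = α_err ✓ (single-error assumption holds).
Step 4: error magnitude e = S_0/v_2 = S_0·∏_{j≠2}(α_2 − α_j) = 2·9 = 18 ≡ 5 (mod 13).
Step 5: correct position 2: c_2 = r_2 − e = 12 − 5 ≡ 7 (mod 13). Hence c = [11, 7, 9, 1, 4].
  Check: interpolating c through the α_i gives m(x) = 3 + 11·x (degree < 2) with m(α_i) = c_i for every i, so c is indeed a codeword.


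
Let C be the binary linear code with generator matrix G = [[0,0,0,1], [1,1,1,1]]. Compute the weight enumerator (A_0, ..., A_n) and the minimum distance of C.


Weight distribution: A_0 = 1, A_1 = 1, A_3 = 1, A_4 = 1. Minimum distance d = 1.

Enumerate all 2^2 = 4 messages m ∈ F_2^2.
For each, compute codeword c = mG in F_2^4, then tally its weight.
  m = 00 → c = 0000, weight = 0.
  m = 10 → c = 0001, weight = 1.
  m = 01 → c = 1111, weight = 4.
  m = 11 → c = 1110, weight = 3.
Tally weights:
  weight 0: 1 codewords.
  weight 1: 1 codewords.
  weight 3: 1 codewords.
  weight 4: 1 codewords.
Minimum distance d = smallest w > 0 with A_w > 0 = 1.
Sanity: Σ A_w = 4 = 2^2 = 4 ✓.


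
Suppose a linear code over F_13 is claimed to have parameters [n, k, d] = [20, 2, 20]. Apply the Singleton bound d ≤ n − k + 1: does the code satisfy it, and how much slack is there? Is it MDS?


Singleton RHS = n − k + 1 = 19, slack = -1, bound violated (no such code; not MDS).

Singleton bound: d ≤ n − k + 1.
Here n = 20, k = 2, so n − k + 1 = 19.
Given d = 20, check d ≤ 19: NO.
Slack = (n − k + 1) − d = -1.
The slack is negative: d = 20 exceeds n − k + 1 = 19 by 1, so the Singleton bound is violated and no linear [20, 2, 20]_13 code can exist. In particular it is not MDS (MDS requires d = n − k + 1 exactly).
Description: the claimed parameters are [20, 2, 20]_13; such a code would be impossible (violates the Singleton bound).


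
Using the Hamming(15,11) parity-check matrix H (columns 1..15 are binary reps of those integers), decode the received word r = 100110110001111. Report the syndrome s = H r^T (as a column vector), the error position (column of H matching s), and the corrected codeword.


s = (1, 1, 1, 1)^T, error position = 15, corrected codeword c = 100110110001110

Compute s = H r^T mod 2 one row at a time:
  s_1 = 1 + 0 + 0 + 0 + 1 + 1 + 1 + 1 = 5 ≡ 1 (mod 2).
  s_2 = 1 + 1 + 0 + 1 + 1 + 1 + 1 + 1 = 7 ≡ 1 (mod 2).
  s_3 = 0 + 0 + 0 + 1 + 0 + 0 + 1 + 1 = 3 ≡ 1 (mod 2).
  s_4 = 1 + 0 + 1 + 1 + 0 + 0 + 1 + 1 = 5 ≡ 1 (mod 2).
s = (1, 1, 1, 1)^T — this equals column 15 of H (binary 1111), so error is at position 15.
Correct: flip bit 15 of r = 100110110001111 to get c = 100110110001110.


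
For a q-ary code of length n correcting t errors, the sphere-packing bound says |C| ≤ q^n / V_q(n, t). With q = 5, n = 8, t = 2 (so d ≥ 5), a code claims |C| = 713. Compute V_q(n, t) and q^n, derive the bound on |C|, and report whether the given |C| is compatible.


V_q(n, t) = 481, q^n = 390625, Hamming bound = 812, |C| = 713 ≤ bound (satisfied).

Step 1: Compute V_q(n, t) = Σ_{j=0}^2 C(n, j) (q−1)^j.
  j = 0: C(8,0)·(4)^0 = 1·1 = 1.
  j = 1: C(8,1)·(4)^1 = 8·4 = 32.
  j = 2: C(8,2)·(4)^2 = 28·16 = 448.
  V_q(n, t) = 1 + 32 + 448 = 481.
Step 2: q^n = 5^8 = 390625.
Step 3: Hamming bound ⌊q^n / V_q(n,t)⌋ = ⌊390625/481⌋ = 812.
Step 4: Compare |C| = 713 to 812: satisfied.
The claimed |C| lies below the Hamming bound.


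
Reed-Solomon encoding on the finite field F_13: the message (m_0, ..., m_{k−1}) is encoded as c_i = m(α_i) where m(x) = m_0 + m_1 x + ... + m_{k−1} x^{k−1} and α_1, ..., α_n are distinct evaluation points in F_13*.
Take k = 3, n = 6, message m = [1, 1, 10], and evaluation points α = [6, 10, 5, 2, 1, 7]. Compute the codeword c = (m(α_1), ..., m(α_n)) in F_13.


c = [3, 10, 9, 4, 12, 4]

Message polynomial: m(x) = 1 + 1·x + 10·x^2 (mod 13).
For each evaluation point α_i, compute m(α_i) mod 13:
  α_1 = 6: Horner steps 10 → 9 → 3, so m(6) = 3.
  α_2 = 10: Horner steps 10 → 10 → 10, so m(10) = 10.
  α_3 = 5: Horner steps 10 → 12 → 9, so m(5) = 9.
  α_4 = 2: Horner steps 10 → 8 → 4, so m(2) = 4.
  α_5 = 1: Horner steps 10 → 11 → 12, so m(1) = 12.
  α_6 = 7: Horner steps 10 → 6 → 4, so m(7) = 4.
Codeword c = [3, 10, 9, 4, 12, 4] ∈ F_13^6.


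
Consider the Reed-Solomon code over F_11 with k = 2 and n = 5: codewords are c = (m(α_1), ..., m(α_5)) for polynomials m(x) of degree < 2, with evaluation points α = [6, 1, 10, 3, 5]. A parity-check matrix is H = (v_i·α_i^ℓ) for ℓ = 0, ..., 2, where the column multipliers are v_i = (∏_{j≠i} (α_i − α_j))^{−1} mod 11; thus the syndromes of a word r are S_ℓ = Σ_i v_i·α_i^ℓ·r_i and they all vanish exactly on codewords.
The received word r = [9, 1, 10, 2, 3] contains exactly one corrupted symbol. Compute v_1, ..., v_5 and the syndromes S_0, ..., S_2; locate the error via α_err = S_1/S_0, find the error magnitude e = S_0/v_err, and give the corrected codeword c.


S = (9, 2, 9), error at position 3, error magnitude e = 10, c = [9, 1, 0, 2, 3].

Step 1: column multipliers v_i = (∏_{j≠i}(α_i − α_j))^{−1} mod 11.
  i = 1 (α = 6): (6−1)(6−10)(6−3)(6−5) = 5·(−4)·3·1 = −60 ≡ 6, so v_1 = 6^{−1} = 2 (mod 11).
  i = 2 (α = 1): (1−6)(1−10)(1−3)(1−5) = (−5)·(−9)·(−2)·(−4) = 360 ≡ 8, so v_2 = 8^{−1} = 7 (mod 11).
  i = 3 (α = 10): (10−6)(10−1)(10−3)(10−5) = 4·9·7·5 = 1260 ≡ 6, so v_3 = 6^{−1} = 2 (mod 11).
  i = 4 (α = 3): (3−6)(3−1)(3−10)(3−5) = (−3)·2·(−7)·(−2) = −84 ≡ 4, so v_4 = 4^{−1} = 3 (mod 11).
  i = 5 (α = 5): (5−6)(5−1)(5−10)(5−3) = (−1)·4·(−5)·2 = 40 ≡ 7, so v_5 = 7^{−1} = 8 (mod 11).
  v = [2, 7, 2, 3, 8].
Step 2: syndromes of r = [9, 1, 10, 2, 3] (all sums mod 11).
  S_0 = Σ v_i r_i = 2·9 + 7·1 + 2·10 + 3·2 + 8·3 = 75 ≡ 9.
  S_1 = Σ v_i α_i r_i = 2·6·9 + 7·1·1 + 2·10·10 + 3·3·2 + 8·5·3 = 453 ≡ 2.
  α_i^2 mod 11 = [3, 1, 1, 9, 3].
  S_2 = Σ v_i α_i^2 r_i = 2·3·9 + 7·1·1 + 2·1·10 + 3·9·2 + 8·3·3 = 207 ≡ 9.
  S = (9, 2, 9) ≠ 0, so r is not a codeword (an error is present).
Step 3: locate the error. For a single error e at position i, S_ℓ = v_i·e·α_i^ℓ, so α_err = S_1/S_0.
  S_0^{−1} = 9^{−1} = 5 (mod 11), so α_err = 2·5 = 10 ≡ 10 = α_3. Error position i = 3.
  Consistency check: S_2/S_1 = 9·6 = 54 ≡ 10 = α_err ✓ (single-error assumption holds).
Step 4: error magnitude e = S_0/v_3 = S_0·∏_{j≠3}(α_3 − α_j) = 9·6 = 54 ≡ 10 (mod 11).
Step 5: correct position 3: c_3 = r_3 − e = 10 − 10 ≡ 0 (mod 11). Hence c = [9, 1, 0, 2, 3].
  Check: interpolating c through the α_i gives m(x) = 6 + 6·x (degree < 2) with m(α_i) = c_i for every i, so c is indeed a codeword.


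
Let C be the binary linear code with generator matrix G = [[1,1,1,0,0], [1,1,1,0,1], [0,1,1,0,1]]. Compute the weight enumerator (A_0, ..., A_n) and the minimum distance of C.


Weight distribution: A_0 = 1, A_1 = 2, A_2 = 2, A_3 = 2, A_4 = 1. Minimum distance d = 1.

Enumerate all 2^3 = 8 messages m ∈ F_2^3.
For each, compute codeword c = mG in F_2^5, then tally its weight.
  m = 000 → c = 00000, weight = 0.
  m = 100 → c = 11100, weight = 3.
  m = 010 → c = 11101, weight = 4.
  m = 110 → c = 00001, weight = 1.
  m = 001 → c = 01101, weight = 3.
  m = 101 → c = 10001, weight = 2.
  m = 011 → c = 10000, weight = 1.
  m = 111 → c = 01100, weight = 2.
Tally weights:
  weight 0: 1 codewords.
  weight 1: 2 codewords.
  weight 2: 2 codewords.
  weight 3: 2 codewords.
  weight 4: 1 codewords.
Minimum distance d = smallest w > 0 with A_w > 0 = 1.
Sanity: Σ A_w = 8 = 2^3 = 8 ✓.


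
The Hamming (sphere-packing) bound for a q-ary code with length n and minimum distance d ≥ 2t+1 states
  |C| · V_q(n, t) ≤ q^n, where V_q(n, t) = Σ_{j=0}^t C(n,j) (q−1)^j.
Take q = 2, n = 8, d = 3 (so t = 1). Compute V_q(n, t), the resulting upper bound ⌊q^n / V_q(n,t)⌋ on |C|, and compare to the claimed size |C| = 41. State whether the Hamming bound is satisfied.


V_q(n, t) = 9, q^n = 256, Hamming bound = 28, |C| = 41 > bound (violated).

Step 1: Compute V_q(n, t) = Σ_{j=0}^1 C(n, j) (q−1)^j.
  j = 0: C(8,0)·(1)^0 = 1·1 = 1.
  j = 1: C(8,1)·(1)^1 = 8·1 = 8.
  V_q(n, t) = 1 + 8 = 9.
Step 2: q^n = 2^8 = 256.
Step 3: Hamming bound ⌊q^n / V_q(n,t)⌋ = ⌊256/9⌋ = 28.
Step 4: Compare |C| = 41 to 28: violated.
The claimed |C| lies above the Hamming bound, so no 2-ary code of length 8 with d ≥ 3 can have 41 codewords.


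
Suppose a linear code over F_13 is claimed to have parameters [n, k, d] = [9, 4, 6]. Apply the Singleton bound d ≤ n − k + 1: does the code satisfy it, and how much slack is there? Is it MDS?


Singleton RHS = n − k + 1 = 6, slack = 0, bound satisfied, MDS.

Singleton bound: d ≤ n − k + 1.
Here n = 9, k = 4, so n − k + 1 = 6.
Given d = 6, check d ≤ 6: YES.
Slack = (n − k + 1) − d = 0.
The code is MDS (slack = 0).
Description: the claimed parameters are [9, 4, 6]_13; such a code would be MDS (meets Singleton bound).


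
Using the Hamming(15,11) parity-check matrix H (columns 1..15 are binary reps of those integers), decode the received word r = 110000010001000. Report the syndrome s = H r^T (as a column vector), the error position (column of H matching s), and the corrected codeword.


s = (0, 1, 1, 1)^T, error position = 7, corrected codeword c = 110000110001000

Compute s = H r^T mod 2 one row at a time:
  s_1 = 1 + 0 + 0 + 0 + 1 + 0 + 0 + 0 = 2 ≡ 0 (mod 2).
  s_2 = 0 + 0 + 0 + 0 + 1 + 0 + 0 + 0 = 1 ≡ 1 (mod 2).
  s_3 = 1 + 0 + 0 + 0 + 0 + 0 + 0 + 0 = 1 ≡ 1 (mod 2).
  s_4 = 1 + 0 + 0 + 0 + 0 + 0 + 0 + 0 = 1 ≡ 1 (mod 2).
s = (0, 1, 1, 1)^T — this equals column 7 of H (binary 0111), so error is at position 7.
Correct: flip bit 7 of r = 110000010001000 to get c = 110000110001000.


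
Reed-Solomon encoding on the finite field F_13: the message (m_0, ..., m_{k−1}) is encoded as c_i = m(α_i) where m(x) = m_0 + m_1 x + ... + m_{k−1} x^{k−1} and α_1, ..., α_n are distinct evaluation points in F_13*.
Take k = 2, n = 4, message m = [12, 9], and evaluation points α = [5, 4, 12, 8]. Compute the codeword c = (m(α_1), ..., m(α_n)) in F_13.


c = [5, 9, 3, 6]

Message polynomial: m(x) = 12 + 9·x (mod 13).
For each evaluation point α_i, compute m(α_i) mod 13:
  α_1 = 5: Horner steps 9 → 5, so m(5) = 5.
  α_2 = 4: Horner steps 9 → 9, so m(4) = 9.
  α_3 = 12: Horner steps 9 → 3, so m(12) = 3.
  α_4 = 8: Horner steps 9 → 6, so m(8) = 6.
Codeword c = [5, 9, 3, 6] ∈ F_13^4.


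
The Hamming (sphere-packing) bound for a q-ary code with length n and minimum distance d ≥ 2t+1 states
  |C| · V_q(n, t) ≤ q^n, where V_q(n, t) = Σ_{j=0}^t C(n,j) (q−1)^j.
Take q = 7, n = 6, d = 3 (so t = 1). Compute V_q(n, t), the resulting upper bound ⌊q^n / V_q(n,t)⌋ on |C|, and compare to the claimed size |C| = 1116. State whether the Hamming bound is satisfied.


V_q(n, t) = 37, q^n = 117649, Hamming bound = 3179, |C| = 1116 ≤ bound (satisfied).

Step 1: Compute V_q(n, t) = Σ_{j=0}^1 C(n, j) (q−1)^j.
  j = 0: C(6,0)·(6)^0 = 1·1 = 1.
  j = 1: C(6,1)·(6)^1 = 6·6 = 36.
  V_q(n, t) = 1 + 36 = 37.
Step 2: q^n = 7^6 = 117649.
Step 3: Hamming bound ⌊q^n / V_q(n,t)⌋ = ⌊117649/37⌋ = 3179.
Step 4: Compare |C| = 1116 to 3179: satisfied.
The claimed |C| lies below the Hamming bound.


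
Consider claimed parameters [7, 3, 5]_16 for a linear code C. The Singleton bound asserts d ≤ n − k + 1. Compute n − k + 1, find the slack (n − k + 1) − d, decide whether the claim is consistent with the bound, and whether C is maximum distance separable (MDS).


Singleton RHS = n − k + 1 = 5, slack = 0, bound satisfied, MDS.

Singleton bound: d ≤ n − k + 1.
Here n = 7, k = 3, so n − k + 1 = 5.
Given d = 5, check d ≤ 5: YES.
Slack = (n − k + 1) − d = 0.
The code is MDS (slack = 0).
Description: the claimed parameters are [7, 3, 5]_16; such a code would be MDS (meets Singleton bound).


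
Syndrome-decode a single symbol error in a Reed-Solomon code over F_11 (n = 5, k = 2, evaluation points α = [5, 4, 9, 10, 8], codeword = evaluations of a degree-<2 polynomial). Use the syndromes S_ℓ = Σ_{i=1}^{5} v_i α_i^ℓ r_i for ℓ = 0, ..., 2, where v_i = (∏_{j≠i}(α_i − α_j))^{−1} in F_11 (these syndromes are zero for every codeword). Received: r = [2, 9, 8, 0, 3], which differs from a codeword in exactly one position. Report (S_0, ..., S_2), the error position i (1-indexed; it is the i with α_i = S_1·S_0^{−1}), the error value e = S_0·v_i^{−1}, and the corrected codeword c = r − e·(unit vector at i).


S = (6, 10, 2), error at position 3, error magnitude e = 1, c = [2, 9, 7, 0, 3].

Step 1: column multipliers v_i = (∏_{j≠i}(α_i − α_j))^{−1} mod 11.
  i = 1 (α = 5): (5−4)(5−9)(5−10)(5−8) = 1·(−4)·(−5)·(−3) = −60 ≡ 6, so v_1 = 6^{−1} = 2 (mod 11).
  i = 2 (α = 4): (4−5)(4−9)(4−10)(4−8) = (−1)·(−5)·(−6)·(−4) = 120 ≡ 10, so v_2 = 10^{−1} = 10 (mod 11).
  i = 3 (α = 9): (9−5)(9−4)(9−10)(9−8) = 4·5·(−1)·1 = −20 ≡ 2, so v_3 = 2^{−1} = 6 (mod 11).
  i = 4 (α = 10): (10−5)(10−4)(10−9)(10−8) = 5·6·1·2 = 60 ≡ 5, so v_4 = 5^{−1} = 9 (mod 11).
  i = 5 (α = 8): (8−5)(8−4)(8−9)(8−10) = 3·4·(−1)·(−2) = 24 ≡ 2, so v_5 = 2^{−1} = 6 (mod 11).
  v = [2, 10, 6, 9, 6].
Step 2: syndromes of r = [2, 9, 8, 0, 3] (all sums mod 11).
  S_0 = Σ v_i r_i = 2·2 + 10·9 + 6·8 + 9·0 + 6·3 = 160 ≡ 6.
  S_1 = Σ v_i α_i r_i = 2·5·2 + 10·4·9 + 6·9·8 + 9·10·0 + 6·8·3 = 956 ≡ 10.
  α_i^2 mod 11 = [3, 5, 4, 1, 9].
  S_2 = Σ v_i α_i^2 r_i = 2·3·2 + 10·5·9 + 6·4·8 + 9·1·0 + 6·9·3 = 816 ≡ 2.
  S = (6, 10, 2) ≠ 0, so r is not a codeword (an error is present).
Step 3: locate the error. For a single error e at position i, S_ℓ = v_i·e·α_i^ℓ, so α_err = S_1/S_0.
  S_0^{−1} = 6^{−1} = 2 (mod 11), so α_err = 10·2 = 20 ≡ 9 = α_3. Error position i = 3.
  Consistency check: S_2/S_1 = 2·10 = 20 ≡ 9 = α_err ✓ (single-error assumption holds).
Step 4: error magnitude e = S_0/v_3 = S_0·∏_{j≠3}(α_3 − α_j) = 6·2 = 12 ≡ 1 (mod 11).
Step 5: correct position 3: c_3 = r_3 − e = 8 − 1 ≡ 7 (mod 11). Hence c = [2, 9, 7, 0, 3].
  Check: interpolating c through the α_i gives m(x) = 4 + 4·x (degree < 2) with m(α_i) = c_i for every i, so c is indeed a codeword.


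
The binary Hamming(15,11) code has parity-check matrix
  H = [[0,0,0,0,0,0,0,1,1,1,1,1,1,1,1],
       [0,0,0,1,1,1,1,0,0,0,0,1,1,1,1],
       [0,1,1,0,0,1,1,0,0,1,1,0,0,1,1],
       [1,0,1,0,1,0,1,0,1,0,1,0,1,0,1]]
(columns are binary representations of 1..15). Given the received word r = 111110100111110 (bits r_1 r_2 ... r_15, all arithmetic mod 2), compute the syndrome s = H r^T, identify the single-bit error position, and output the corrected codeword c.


s = (1, 0, 0, 0)^T, error position = 8, corrected codeword c = 111110110111110

Compute s = H r^T mod 2 one row at a time:
  s_1 = 0 + 0 + 1 + 1 + 1 + 1 + 1 + 0 = 5 ≡ 1 (mod 2).
  s_2 = 1 + 1 + 0 + 1 + 1 + 1 + 1 + 0 = 6 ≡ 0 (mod 2).
  s_3 = 1 + 1 + 0 + 1 + 1 + 1 + 1 + 0 = 6 ≡ 0 (mod 2).
  s_4 = 1 + 1 + 1 + 1 + 0 + 1 + 1 + 0 = 6 ≡ 0 (mod 2).
s = (1, 0, 0, 0)^T — this equals column 8 of H (binary 1000), so error is at position 8.
Correct: flip bit 8 of r = 111110100111110 to get c = 111110110111110.


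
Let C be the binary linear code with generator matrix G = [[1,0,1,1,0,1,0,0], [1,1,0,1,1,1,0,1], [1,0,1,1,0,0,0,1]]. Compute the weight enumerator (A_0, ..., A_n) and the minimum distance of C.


Weight distribution: A_0 = 1, A_2 = 1, A_4 = 5, A_6 = 1. Minimum distance d = 2.

Enumerate all 2^3 = 8 messages m ∈ F_2^3.
For each, compute codeword c = mG in F_2^8, then tally its weight.
  m = 000 → c = 00000000, weight = 0.
  m = 100 → c = 10110100, weight = 4.
  m = 010 → c = 11011101, weight = 6.
  m = 110 → c = 01101001, weight = 4.
  m = 001 → c = 10110001, weight = 4.
  m = 101 → c = 00000101, weight = 2.
  m = 011 → c = 01101100, weight = 4.
  m = 111 → c = 11011000, weight = 4.
Tally weights:
  weight 0: 1 codewords.
  weight 2: 1 codewords.
  weight 4: 5 codewords.
  weight 6: 1 codewords.
Minimum distance d = smallest w > 0 with A_w > 0 = 2.
Sanity: Σ A_w = 8 = 2^3 = 8 ✓.


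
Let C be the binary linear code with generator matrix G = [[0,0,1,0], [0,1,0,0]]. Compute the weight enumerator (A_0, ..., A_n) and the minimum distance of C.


Weight distribution: A_0 = 1, A_1 = 2, A_2 = 1. Minimum distance d = 1.

Enumerate all 2^2 = 4 messages m ∈ F_2^2.
For each, compute codeword c = mG in F_2^4, then tally its weight.
  m = 00 → c = 0000, weight = 0.
  m = 10 → c = 0010, weight = 1.
  m = 01 → c = 0100, weight = 1.
  m = 11 → c = 0110, weight = 2.
Tally weights:
  weight 0: 1 codewords.
  weight 1: 2 codewords.
  weight 2: 1 codewords.
Minimum distance d = smallest w > 0 with A_w > 0 = 1.
Sanity: Σ A_w = 4 = 2^2 = 4 ✓.


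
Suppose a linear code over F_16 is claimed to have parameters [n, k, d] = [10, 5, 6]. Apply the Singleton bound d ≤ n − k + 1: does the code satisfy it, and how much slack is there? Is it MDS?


Singleton RHS = n − k + 1 = 6, slack = 0, bound satisfied, MDS.

Singleton bound: d ≤ n − k + 1.
Here n = 10, k = 5, so n − k + 1 = 6.
Given d = 6, check d ≤ 6: YES.
Slack = (n − k + 1) − d = 0.
The code is MDS (slack = 0).
Description: the claimed parameters are [10, 5, 6]_16; such a code would be MDS (meets Singleton bound).


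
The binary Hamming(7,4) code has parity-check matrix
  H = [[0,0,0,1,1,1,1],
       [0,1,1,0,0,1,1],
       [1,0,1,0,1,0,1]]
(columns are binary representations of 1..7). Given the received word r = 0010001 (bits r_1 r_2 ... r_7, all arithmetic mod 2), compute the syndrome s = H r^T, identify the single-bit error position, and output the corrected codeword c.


s = (1, 0, 0)^T, error position = 4, corrected codeword c = 0011001

Compute s = H r^T mod 2 one row at a time:
  s_1 = 0 + 0 + 0 + 1 = 1 ≡ 1 (mod 2).
  s_2 = 0 + 1 + 0 + 1 = 2 ≡ 0 (mod 2).
  s_3 = 0 + 1 + 0 + 1 = 2 ≡ 0 (mod 2).
s = (1, 0, 0)^T — this equals column 4 of H (binary 100), so error is at position 4.
Correct: flip bit 4 of r = 0010001 to get c = 0011001.


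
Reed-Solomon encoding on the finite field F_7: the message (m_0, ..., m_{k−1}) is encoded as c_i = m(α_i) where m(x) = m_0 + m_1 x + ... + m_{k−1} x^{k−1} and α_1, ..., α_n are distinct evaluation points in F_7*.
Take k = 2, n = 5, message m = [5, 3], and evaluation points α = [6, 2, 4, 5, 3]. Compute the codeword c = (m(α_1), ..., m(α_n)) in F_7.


c = [2, 4, 3, 6, 0]

Message polynomial: m(x) = 5 + 3·x (mod 7).
For each evaluation point α_i, compute m(α_i) mod 7:
  α_1 = 6: Horner steps 3 → 2, so m(6) = 2.
  α_2 = 2: Horner steps 3 → 4, so m(2) = 4.
  α_3 = 4: Horner steps 3 → 3, so m(4) = 3.
  α_4 = 5: Horner steps 3 → 6, so m(5) = 6.
  α_5 = 3: Horner steps 3 → 0, so m(3) = 0.
Codeword c = [2, 4, 3, 6, 0] ∈ F_7^5.


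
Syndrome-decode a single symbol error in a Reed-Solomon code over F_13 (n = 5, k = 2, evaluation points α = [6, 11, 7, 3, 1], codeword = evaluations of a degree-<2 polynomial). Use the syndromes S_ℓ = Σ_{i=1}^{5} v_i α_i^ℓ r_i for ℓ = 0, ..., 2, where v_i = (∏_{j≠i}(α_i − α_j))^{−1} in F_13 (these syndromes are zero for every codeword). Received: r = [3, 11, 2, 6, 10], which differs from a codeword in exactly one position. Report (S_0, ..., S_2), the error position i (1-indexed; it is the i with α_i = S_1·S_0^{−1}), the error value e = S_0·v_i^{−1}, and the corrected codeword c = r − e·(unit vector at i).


S = (1, 1, 1), error at position 5, error magnitude e = 2, c = [3, 11, 2, 6, 8].

Step 1: column multipliers v_i = (∏_{j≠i}(α_i − α_j))^{−1} mod 13.
  i = 1 (α = 6): (6−11)(6−7)(6−3)(6−1) = (−5)·(−1)·3·5 = 75 ≡ 10, so v_1 = 10^{−1} = 4 (mod 13).
  i = 2 (α = 11): (11−6)(11−7)(11−3)(11−1) = 5·4·8·10 = 1600 ≡ 1, so v_2 = 1^{−1} = 1 (mod 13).
  i = 3 (α = 7): (7−6)(7−11)(7−3)(7−1) = 1·(−4)·4·6 = −96 ≡ 8, so v_3 = 8^{−1} = 5 (mod 13).
  i = 4 (α = 3): (3−6)(3−11)(3−7)(3−1) = (−3)·(−8)·(−4)·2 = −192 ≡ 3, so v_4 = 3^{−1} = 9 (mod 13).
  i = 5 (α = 1): (1−6)(1−11)(1−7)(1−3) = (−5)·(−10)·(−6)·(−2) = 600 ≡ 2, so v_5 = 2^{−1} = 7 (mod 13).
  v = [4, 1, 5, 9, 7].
Step 2: syndromes of r = [3, 11, 2, 6, 10] (all sums mod 13).
  S_0 = Σ v_i r_i = 4·3 + 1·11 + 5·2 + 9·6 + 7·10 = 157 ≡ 1.
  S_1 = Σ v_i α_i r_i = 4·6·3 + 1·11·11 + 5·7·2 + 9·3·6 + 7·1·10 = 495 ≡ 1.
  α_i^2 mod 13 = [10, 4, 10, 9, 1].
  S_2 = Σ v_i α_i^2 r_i = 4·10·3 + 1·4·11 + 5·10·2 + 9·9·6 + 7·1·10 = 820 ≡ 1.
  S = (1, 1, 1) ≠ 0, so r is not a codeword (an error is present).
Step 3: locate the error. For a single error e at position i, S_ℓ = v_i·e·α_i^ℓ, so α_err = S_1/S_0.
  S_0^{−1} = 1^{−1} = 1 (mod 13), so α_err = 1·1 = 1 ≡ 1 = α_5. Error position i = 5.
  Consistency check: S_2/S_1 = 1·1 = 1 ≡ 1 = α_err ✓ (single-error assumption holds).
Step 4: error magnitude e = S_0/v_5 = S_0·∏_{j≠5}(α_5 − α_j) = 1·2 = 2 ≡ 2 (mod 13).
Step 5: correct position 5: c_5 = r_5 − e = 10 − 2 ≡ 8 (mod 13). Hence c = [3, 11, 2, 6, 8].
  Check: interpolating c through the α_i gives m(x) = 9 + 12·x (degree < 2) with m(α_i) = c_i for every i, so c is indeed a codeword.


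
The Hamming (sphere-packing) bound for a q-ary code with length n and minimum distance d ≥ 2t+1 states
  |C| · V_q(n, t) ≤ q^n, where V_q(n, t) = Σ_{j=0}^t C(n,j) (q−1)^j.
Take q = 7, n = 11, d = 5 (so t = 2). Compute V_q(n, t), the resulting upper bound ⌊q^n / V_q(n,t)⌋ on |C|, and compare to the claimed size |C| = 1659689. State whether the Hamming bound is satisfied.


V_q(n, t) = 2047, q^n = 1977326743, Hamming bound = 965963, |C| = 1659689 > bound (violated).

Step 1: Compute V_q(n, t) = Σ_{j=0}^2 C(n, j) (q−1)^j.
  j = 0: C(11,0)·(6)^0 = 1·1 = 1.
  j = 1: C(11,1)·(6)^1 = 11·6 = 66.
  j = 2: C(11,2)·(6)^2 = 55·36 = 1980.
  V_q(n, t) = 1 + 66 + 1980 = 2047.
Step 2: q^n = 7^11 = 1977326743.
Step 3: Hamming bound ⌊q^n / V_q(n,t)⌋ = ⌊1977326743/2047⌋ = 965963.
Step 4: Compare |C| = 1659689 to 965963: violated.
The claimed |C| lies above the Hamming bound, so no 7-ary code of length 11 with d ≥ 5 can have 1659689 codewords.


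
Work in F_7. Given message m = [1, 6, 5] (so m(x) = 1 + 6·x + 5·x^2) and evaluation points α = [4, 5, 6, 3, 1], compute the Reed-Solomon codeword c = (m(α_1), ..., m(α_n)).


c = [0, 2, 0, 1, 5]

Message polynomial: m(x) = 1 + 6·x + 5·x^2 (mod 7).
For each evaluation point α_i, compute m(α_i) mod 7:
  α_1 = 4: Horner steps 5 → 5 → 0, so m(4) = 0.
  α_2 = 5: Horner steps 5 → 3 → 2, so m(5) = 2.
  α_3 = 6: Horner steps 5 → 1 → 0, so m(6) = 0.
  α_4 = 3: Horner steps 5 → 0 → 1, so m(3) = 1.
  α_5 = 1: Horner steps 5 → 4 → 5, so m(1) = 5.
Codeword c = [0, 2, 0, 1, 5] ∈ F_7^5.


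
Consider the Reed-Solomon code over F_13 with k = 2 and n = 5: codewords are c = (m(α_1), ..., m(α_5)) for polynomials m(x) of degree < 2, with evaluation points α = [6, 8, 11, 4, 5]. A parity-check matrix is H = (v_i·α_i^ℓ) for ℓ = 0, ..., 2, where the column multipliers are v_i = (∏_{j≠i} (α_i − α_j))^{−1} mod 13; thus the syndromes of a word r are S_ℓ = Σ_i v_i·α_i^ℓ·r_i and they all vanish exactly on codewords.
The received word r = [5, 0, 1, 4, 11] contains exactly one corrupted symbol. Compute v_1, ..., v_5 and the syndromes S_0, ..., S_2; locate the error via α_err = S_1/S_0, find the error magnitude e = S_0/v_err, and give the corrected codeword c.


S = (12, 5, 1), error at position 2, error magnitude e = 7, c = [5, 6, 1, 4, 11].

Step 1: column multipliers v_i = (∏_{j≠i}(α_i − α_j))^{−1} mod 13.
  i = 1 (α = 6): (6−8)(6−11)(6−4)(6−5) = (−2)·(−5)·2·1 = 20 ≡ 7, so v_1 = 7^{−1} = 2 (mod 13).
  i = 2 (α = 8): (8−6)(8−11)(8−4)(8−5) = 2·(−3)·4·3 = −72 ≡ 6, so v_2 = 6^{−1} = 11 (mod 13).
  i = 3 (α = 11): (11−6)(11−8)(11−4)(11−5) = 5·3·7·6 = 630 ≡ 6, so v_3 = 6^{−1} = 11 (mod 13).
  i = 4 (α = 4): (4−6)(4−8)(4−11)(4−5) = (−2)·(−4)·(−7)·(−1) = 56 ≡ 4, so v_4 = 4^{−1} = 10 (mod 13).
  i = 5 (α = 5): (5−6)(5−8)(5−11)(5−4) = (−1)·(−3)·(−6)·1 = −18 ≡ 8, so v_5 = 8^{−1} = 5 (mod 13).
  v = [2, 11, 11, 10, 5].
Step 2: syndromes of r = [5, 0, 1, 4, 11] (all sums mod 13).
  S_0 = Σ v_i r_i = 2·5 + 11·0 + 11·1 + 10·4 + 5·11 = 116 ≡ 12.
  S_1 = Σ v_i α_i r_i = 2·6·5 + 11·8·0 + 11·11·1 + 10·4·4 + 5·5·11 = 616 ≡ 5.
  α_i^2 mod 13 = [10, 12, 4, 3, 12].
  S_2 = Σ v_i α_i^2 r_i = 2·10·5 + 11·12·0 + 11·4·1 + 10·3·4 + 5·12·11 = 924 ≡ 1.
  S = (12, 5, 1) ≠ 0, so r is not a codeword (an error is present).
Step 3: locate the error. For a single error e at position i, S_ℓ = v_i·e·α_i^ℓ, so α_err = S_1/S_0.
  S_0^{−1} = 12^{−1} = 12 (mod 13), so α_err = 5·12 = 60 ≡ 8 = α_2. Error position i = 2.
  Consistency check: S_2/S_1 = 1·8 = 8 ≡ 8 = α_err ✓ (single-error assumption holds).
Step 4: error magnitude e = S_0/v_2 = S_0·∏_{j≠2}(α_2 − α_j) = 12·6 = 72 ≡ 7 (mod 13).
Step 5: correct position 2: c_2 = r_2 − e = 0 − 7 ≡ 6 (mod 13). Hence c = [5, 6, 1, 4, 11].
  Check: interpolating c through the α_i gives m(x) = 2 + 7·x (degree < 2) with m(α_i) = c_i for every i, so c is indeed a codeword.


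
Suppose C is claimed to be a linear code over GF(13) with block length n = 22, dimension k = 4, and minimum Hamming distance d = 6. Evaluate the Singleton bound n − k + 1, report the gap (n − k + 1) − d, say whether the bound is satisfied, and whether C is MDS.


Singleton RHS = n − k + 1 = 19, slack = 13, bound satisfied, not MDS.

Singleton bound: d ≤ n − k + 1.
Here n = 22, k = 4, so n − k + 1 = 19.
Given d = 6, check d ≤ 19: YES.
Slack = (n − k + 1) − d = 13.
The code is NOT MDS (slack = 13 > 0).
Description: the claimed parameters are [22, 4, 6]_13; such a code would be non-MDS.


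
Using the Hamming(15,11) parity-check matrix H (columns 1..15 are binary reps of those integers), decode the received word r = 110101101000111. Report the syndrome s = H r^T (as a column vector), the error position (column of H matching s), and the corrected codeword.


s = (0, 0, 1, 1)^T, error position = 3, corrected codeword c = 111101101000111

Compute s = H r^T mod 2 one row at a time:
  s_1 = 0 + 1 + 0 + 0 + 0 + 1 + 1 + 1 = 4 ≡ 0 (mod 2).
  s_2 = 1 + 0 + 1 + 1 + 0 + 1 + 1 + 1 = 6 ≡ 0 (mod 2).
  s_3 = 1 + 0 + 1 + 1 + 0 + 0 + 1 + 1 = 5 ≡ 1 (mod 2).
  s_4 = 1 + 0 + 0 + 1 + 1 + 0 + 1 + 1 = 5 ≡ 1 (mod 2).
s = (0, 0, 1, 1)^T — this equals column 3 of H (binary 0011), so error is at position 3.
Correct: flip bit 3 of r = 110101101000111 to get c = 111101101000111.


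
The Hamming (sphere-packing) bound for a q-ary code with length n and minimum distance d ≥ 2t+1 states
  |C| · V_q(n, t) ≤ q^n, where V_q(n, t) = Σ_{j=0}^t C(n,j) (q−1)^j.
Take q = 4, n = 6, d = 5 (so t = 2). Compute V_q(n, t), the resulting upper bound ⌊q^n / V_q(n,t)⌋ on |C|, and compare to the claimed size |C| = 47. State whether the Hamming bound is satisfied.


V_q(n, t) = 154, q^n = 4096, Hamming bound = 26, |C| = 47 > bound (violated).

Step 1: Compute V_q(n, t) = Σ_{j=0}^2 C(n, j) (q−1)^j.
  j = 0: C(6,0)·(3)^0 = 1·1 = 1.
  j = 1: C(6,1)·(3)^1 = 6·3 = 18.
  j = 2: C(6,2)·(3)^2 = 15·9 = 135.
  V_q(n, t) = 1 + 18 + 135 = 154.
Step 2: q^n = 4^6 = 4096.
Step 3: Hamming bound ⌊q^n / V_q(n,t)⌋ = ⌊4096/154⌋ = 26.
Step 4: Compare |C| = 47 to 26: violated.
The claimed |C| lies above the Hamming bound, so no 4-ary code of length 6 with d ≥ 5 can have 47 codewords.


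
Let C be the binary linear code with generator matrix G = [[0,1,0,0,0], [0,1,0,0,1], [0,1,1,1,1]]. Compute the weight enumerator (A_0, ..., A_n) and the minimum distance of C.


Weight distribution: A_0 = 1, A_1 = 2, A_2 = 2, A_3 = 2, A_4 = 1. Minimum distance d = 1.

Enumerate all 2^3 = 8 messages m ∈ F_2^3.
For each, compute codeword c = mG in F_2^5, then tally its weight.
  m = 000 → c = 00000, weight = 0.
  m = 100 → c = 01000, weight = 1.
  m = 010 → c = 01001, weight = 2.
  m = 110 → c = 00001, weight = 1.
  m = 001 → c = 01111, weight = 4.
  m = 101 → c = 00111, weight = 3.
  m = 011 → c = 00110, weight = 2.
  m = 111 → c = 01110, weight = 3.
Tally weights:
  weight 0: 1 codewords.
  weight 1: 2 codewords.
  weight 2: 2 codewords.
  weight 3: 2 codewords.
  weight 4: 1 codewords.
Minimum distance d = smallest w > 0 with A_w > 0 = 1.
Sanity: Σ A_w = 8 = 2^3 = 8 ✓.


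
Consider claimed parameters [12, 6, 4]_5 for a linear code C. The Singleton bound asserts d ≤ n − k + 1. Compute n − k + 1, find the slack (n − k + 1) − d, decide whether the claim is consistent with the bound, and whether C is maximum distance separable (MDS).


Singleton RHS = n − k + 1 = 7, slack = 3, bound satisfied, not MDS.

Singleton bound: d ≤ n − k + 1.
Here n = 12, k = 6, so n − k + 1 = 7.
Given d = 4, check d ≤ 7: YES.
Slack = (n − k + 1) − d = 3.
The code is NOT MDS (slack = 3 > 0).
Description: the claimed parameters are [12, 6, 4]_5; such a code would be non-MDS.


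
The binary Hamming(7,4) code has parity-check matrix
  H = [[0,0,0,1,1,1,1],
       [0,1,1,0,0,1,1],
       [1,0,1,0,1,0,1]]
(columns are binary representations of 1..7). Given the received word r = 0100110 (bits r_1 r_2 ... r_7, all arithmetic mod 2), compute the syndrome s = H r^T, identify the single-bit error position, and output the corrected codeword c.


s = (0, 0, 1)^T, error position = 1, corrected codeword c = 1100110

Compute s = H r^T mod 2 one row at a time:
  s_1 = 0 + 1 + 1 + 0 = 2 ≡ 0 (mod 2).
  s_2 = 1 + 0 + 1 + 0 = 2 ≡ 0 (mod 2).
  s_3 = 0 + 0 + 1 + 0 = 1 ≡ 1 (mod 2).
s = (0, 0, 1)^T — this equals column 1 of H (binary 001), so error is at position 1.
Correct: flip bit 1 of r = 0100110 to get c = 1100110.


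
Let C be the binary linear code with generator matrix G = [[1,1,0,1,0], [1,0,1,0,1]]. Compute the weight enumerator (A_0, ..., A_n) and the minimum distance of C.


Weight distribution: A_0 = 1, A_3 = 2, A_4 = 1. Minimum distance d = 3.

Enumerate all 2^2 = 4 messages m ∈ F_2^2.
For each, compute codeword c = mG in F_2^5, then tally its weight.
  m = 00 → c = 00000, weight = 0.
  m = 10 → c = 11010, weight = 3.
  m = 01 → c = 10101, weight = 3.
  m = 11 → c = 01111, weight = 4.
Tally weights:
  weight 0: 1 codewords.
  weight 3: 2 codewords.
  weight 4: 1 codewords.
Minimum distance d = smallest w > 0 with A_w > 0 = 3.
Sanity: Σ A_w = 4 = 2^2 = 4 ✓.


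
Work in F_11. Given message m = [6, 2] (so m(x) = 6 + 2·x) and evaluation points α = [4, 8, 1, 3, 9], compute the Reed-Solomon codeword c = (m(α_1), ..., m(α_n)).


c = [3, 0, 8, 1, 2]

Message polynomial: m(x) = 6 + 2·x (mod 11).
For each evaluation point α_i, compute m(α_i) mod 11:
  α_1 = 4: Horner steps 2 → 3, so m(4) = 3.
  α_2 = 8: Horner steps 2 → 0, so m(8) = 0.
  α_3 = 1: Horner steps 2 → 8, so m(1) = 8.
  α_4 = 3: Horner steps 2 → 1, so m(3) = 1.
  α_5 = 9: Horner steps 2 → 2, so m(9) = 2.
Codeword c = [3, 0, 8, 1, 2] ∈ F_11^5.


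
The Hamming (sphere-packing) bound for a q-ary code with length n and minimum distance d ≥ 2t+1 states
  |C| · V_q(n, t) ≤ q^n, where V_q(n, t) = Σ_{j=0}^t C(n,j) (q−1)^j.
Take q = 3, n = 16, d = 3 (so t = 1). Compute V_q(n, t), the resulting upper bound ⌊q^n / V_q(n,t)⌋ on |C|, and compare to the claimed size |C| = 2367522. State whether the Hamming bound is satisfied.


V_q(n, t) = 33, q^n = 43046721, Hamming bound = 1304446, |C| = 2367522 > bound (violated).

Step 1: Compute V_q(n, t) = Σ_{j=0}^1 C(n, j) (q−1)^j.
  j = 0: C(16,0)·(2)^0 = 1·1 = 1.
  j = 1: C(16,1)·(2)^1 = 16·2 = 32.
  V_q(n, t) = 1 + 32 = 33.
Step 2: q^n = 3^16 = 43046721.
Step 3: Hamming bound ⌊q^n / V_q(n,t)⌋ = ⌊43046721/33⌋ = 1304446.
Step 4: Compare |C| = 2367522 to 1304446: violated.
The claimed |C| lies above the Hamming bound, so no 3-ary code of length 16 with d ≥ 3 can have 2367522 codewords.


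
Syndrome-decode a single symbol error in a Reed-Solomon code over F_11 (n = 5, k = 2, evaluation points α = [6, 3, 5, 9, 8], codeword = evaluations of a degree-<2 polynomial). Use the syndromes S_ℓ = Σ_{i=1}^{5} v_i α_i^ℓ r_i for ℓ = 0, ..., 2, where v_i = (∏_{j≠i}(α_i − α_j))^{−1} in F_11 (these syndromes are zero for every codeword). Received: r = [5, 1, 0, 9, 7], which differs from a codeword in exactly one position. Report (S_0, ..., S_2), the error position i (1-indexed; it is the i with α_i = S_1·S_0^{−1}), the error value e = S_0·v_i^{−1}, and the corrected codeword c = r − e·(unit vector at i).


S = (1, 8, 9), error at position 5, error magnitude e = 3, c = [5, 1, 0, 9, 4].

Step 1: column multipliers v_i = (∏_{j≠i}(α_i − α_j))^{−1} mod 11.
  i = 1 (α = 6): (6−3)(6−5)(6−9)(6−8) = 3·1·(−3)·(−2) = 18 ≡ 7, so v_1 = 7^{−1} = 8 (mod 11).
  i = 2 (α = 3): (3−6)(3−5)(3−9)(3−8) = (−3)·(−2)·(−6)·(−5) = 180 ≡ 4, so v_2 = 4^{−1} = 3 (mod 11).
  i = 3 (α = 5): (5−6)(5−3)(5−9)(5−8) = (−1)·2·(−4)·(−3) = −24 ≡ 9, so v_3 = 9^{−1} = 5 (mod 11).
  i = 4 (α = 9): (9−6)(9−3)(9−5)(9−8) = 3·6·4·1 = 72 ≡ 6, so v_4 = 6^{−1} = 2 (mod 11).
  i = 5 (α = 8): (8−6)(8−3)(8−5)(8−9) = 2·5·3·(−1) = −30 ≡ 3, so v_5 = 3^{−1} = 4 (mod 11).
  v = [8, 3, 5, 2, 4].
Step 2: syndromes of r = [5, 1, 0, 9, 7] (all sums mod 11).
  S_0 = Σ v_i r_i = 8·5 + 3·1 + 5·0 + 2·9 + 4·7 = 89 ≡ 1.
  S_1 = Σ v_i α_i r_i = 8·6·5 + 3·3·1 + 5·5·0 + 2·9·9 + 4·8·7 = 635 ≡ 8.
  α_i^2 mod 11 = [3, 9, 3, 4, 9].
  S_2 = Σ v_i α_i^2 r_i = 8·3·5 + 3·9·1 + 5·3·0 + 2·4·9 + 4·9·7 = 471 ≡ 9.
  S = (1, 8, 9) ≠ 0, so r is not a codeword (an error is present).
Step 3: locate the error. For a single error e at position i, S_ℓ = v_i·e·α_i^ℓ, so α_err = S_1/S_0.
  S_0^{−1} = 1^{−1} = 1 (mod 11), so α_err = 8·1 = 8 ≡ 8 = α_5. Error position i = 5.
  Consistency check: S_2/S_1 = 9·7 = 63 ≡ 8 = α_err ✓ (single-error assumption holds).
Step 4: error magnitude e = S_0/v_5 = S_0·∏_{j≠5}(α_5 − α_j) = 1·3 = 3 ≡ 3 (mod 11).
Step 5: correct position 5: c_5 = r_5 − e = 7 − 3 ≡ 4 (mod 11). Hence c = [5, 1, 0, 9, 4].
  Check: interpolating c through the α_i gives m(x) = 8 + 5·x (degree < 2) with m(α_i) = c_i for every i, so c is indeed a codeword.


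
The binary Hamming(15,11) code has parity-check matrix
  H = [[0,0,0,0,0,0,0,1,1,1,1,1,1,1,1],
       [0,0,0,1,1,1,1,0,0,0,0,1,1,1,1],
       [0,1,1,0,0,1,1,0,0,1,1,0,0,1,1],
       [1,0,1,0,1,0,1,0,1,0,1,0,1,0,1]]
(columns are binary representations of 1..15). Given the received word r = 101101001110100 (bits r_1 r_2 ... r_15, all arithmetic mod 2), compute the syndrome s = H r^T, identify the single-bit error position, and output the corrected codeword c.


s = (0, 1, 0, 1)^T, error position = 5, corrected codeword c = 101111001110100

Compute s = H r^T mod 2 one row at a time:
  s_1 = 0 + 1 + 1 + 1 + 0 + 1 + 0 + 0 = 4 ≡ 0 (mod 2).
  s_2 = 1 + 0 + 1 + 0 + 0 + 1 + 0 + 0 = 3 ≡ 1 (mod 2).
  s_3 = 0 + 1 + 1 + 0 + 1 + 1 + 0 + 0 = 4 ≡ 0 (mod 2).
  s_4 = 1 + 1 + 0 + 0 + 1 + 1 + 1 + 0 = 5 ≡ 1 (mod 2).
s = (0, 1, 0, 1)^T — this equals column 5 of H (binary 0101), so error is at position 5.
Correct: flip bit 5 of r = 101101001110100 to get c = 101111001110100.


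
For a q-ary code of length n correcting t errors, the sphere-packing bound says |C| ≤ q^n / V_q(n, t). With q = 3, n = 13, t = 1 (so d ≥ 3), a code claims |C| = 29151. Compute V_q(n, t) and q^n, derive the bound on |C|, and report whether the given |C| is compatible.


V_q(n, t) = 27, q^n = 1594323, Hamming bound = 59049, |C| = 29151 ≤ bound (satisfied).

Step 1: Compute V_q(n, t) = Σ_{j=0}^1 C(n, j) (q−1)^j.
  j = 0: C(13,0)·(2)^0 = 1·1 = 1.
  j = 1: C(13,1)·(2)^1 = 13·2 = 26.
  V_q(n, t) = 1 + 26 = 27.
Step 2: q^n = 3^13 = 1594323.
Step 3: Hamming bound ⌊q^n / V_q(n,t)⌋ = ⌊1594323/27⌋ = 59049.
Step 4: Compare |C| = 29151 to 59049: satisfied.
The claimed |C| lies below the Hamming bound.


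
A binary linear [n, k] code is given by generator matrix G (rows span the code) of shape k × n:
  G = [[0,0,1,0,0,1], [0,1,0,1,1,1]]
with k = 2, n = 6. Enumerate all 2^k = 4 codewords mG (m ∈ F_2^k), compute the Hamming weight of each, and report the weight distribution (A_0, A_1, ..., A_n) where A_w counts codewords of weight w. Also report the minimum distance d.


Weight distribution: A_0 = 1, A_2 = 1, A_4 = 2. Minimum distance d = 2.

Enumerate all 2^2 = 4 messages m ∈ F_2^2.
For each, compute codeword c = mG in F_2^6, then tally its weight.
  m = 00 → c = 000000, weight = 0.
  m = 10 → c = 001001, weight = 2.
  m = 01 → c = 010111, weight = 4.
  m = 11 → c = 011110, weight = 4.
Tally weights:
  weight 0: 1 codewords.
  weight 2: 1 codewords.
  weight 4: 2 codewords.
Minimum distance d = smallest w > 0 with A_w > 0 = 2.
Sanity: Σ A_w = 4 = 2^2 = 4 ✓.
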